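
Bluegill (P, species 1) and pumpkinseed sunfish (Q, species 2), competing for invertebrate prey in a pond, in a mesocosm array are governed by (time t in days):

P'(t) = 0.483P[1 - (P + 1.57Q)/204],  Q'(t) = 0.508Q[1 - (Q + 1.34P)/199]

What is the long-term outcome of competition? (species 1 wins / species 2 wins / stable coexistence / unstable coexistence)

Compare the nullcline intercepts: K1/α12 = 204/1.57 = 130 < K2 = 199; K2/α21 = 199/1.34 = 149 < K1 = 204.
Since both are reversed, neither can invade when rare; the interior point is a saddle.

unstable coexistence (outcome depends on initial conditions)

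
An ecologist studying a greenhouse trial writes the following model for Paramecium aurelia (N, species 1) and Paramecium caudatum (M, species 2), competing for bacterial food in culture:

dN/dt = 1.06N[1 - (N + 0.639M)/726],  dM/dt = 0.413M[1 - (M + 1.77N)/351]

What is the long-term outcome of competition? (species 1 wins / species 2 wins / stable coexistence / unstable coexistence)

species 1 excludes species 2

Compare the nullcline intercepts: K1/α12 = 726/0.639 = 1140 > K2 = 351; K2/α21 = 351/1.77 = 198 < K1 = 726.
Since the inequalities point opposite ways, species 1 can invade but species 2 cannot.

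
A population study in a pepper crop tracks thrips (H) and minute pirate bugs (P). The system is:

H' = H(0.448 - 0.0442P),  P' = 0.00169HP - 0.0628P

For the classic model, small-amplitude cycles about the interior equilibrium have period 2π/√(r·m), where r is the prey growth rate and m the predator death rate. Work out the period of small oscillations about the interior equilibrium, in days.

Here r = 0.448 and m = 0.0628, so r·m = 0.0281.
ω = √0.0281 = 0.168 per day, hence T = 2π/ω ≈ 37.5 days.

T ≈ 37.5 days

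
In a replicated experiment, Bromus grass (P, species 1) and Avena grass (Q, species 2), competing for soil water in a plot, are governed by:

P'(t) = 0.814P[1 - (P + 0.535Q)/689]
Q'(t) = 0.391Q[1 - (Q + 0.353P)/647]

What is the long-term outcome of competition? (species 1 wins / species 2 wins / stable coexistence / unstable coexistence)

Compare the nullcline intercepts: K1/α12 = 689/0.535 = 1290 > K2 = 647; K2/α21 = 647/0.353 = 1830 > K1 = 689.
Since both inequalities hold, each species can invade when rare, so the interior equilibrium is stable.

stable coexistence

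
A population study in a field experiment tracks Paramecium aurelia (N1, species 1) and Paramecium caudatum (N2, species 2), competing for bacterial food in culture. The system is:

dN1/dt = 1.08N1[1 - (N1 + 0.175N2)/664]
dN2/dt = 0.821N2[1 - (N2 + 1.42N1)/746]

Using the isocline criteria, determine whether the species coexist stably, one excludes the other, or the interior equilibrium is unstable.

Compare the nullcline intercepts: K1/α12 = 664/0.175 = 3790 > K2 = 746; K2/α21 = 746/1.42 = 525 < K1 = 664.
Since the inequalities point opposite ways, species 1 can invade but species 2 cannot.

species 1 excludes species 2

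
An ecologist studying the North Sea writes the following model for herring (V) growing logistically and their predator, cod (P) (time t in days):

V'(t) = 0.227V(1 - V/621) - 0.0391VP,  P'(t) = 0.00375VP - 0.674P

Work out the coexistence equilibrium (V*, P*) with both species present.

From dP/dt = 0 with P > 0: 0.00375V* = 0.674, so V* = 180.
Substitute into dV/dt = 0: 0.227(1 - 180/621) = 0.0391P*.
The bracket is 0.711, giving P* = 0.161/0.0391 = 4.13.

V* ≈ 180, P* ≈ 4.13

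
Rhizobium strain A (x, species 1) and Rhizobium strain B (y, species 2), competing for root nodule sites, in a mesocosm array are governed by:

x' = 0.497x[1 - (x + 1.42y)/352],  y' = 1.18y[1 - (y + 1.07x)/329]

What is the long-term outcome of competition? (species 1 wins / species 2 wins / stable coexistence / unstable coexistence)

unstable coexistence (outcome depends on initial conditions)

Compare the nullcline intercepts: K1/α12 = 352/1.42 = 248 < K2 = 329; K2/α21 = 329/1.07 = 307 < K1 = 352.
Since both are reversed, neither can invade when rare; the interior point is a saddle.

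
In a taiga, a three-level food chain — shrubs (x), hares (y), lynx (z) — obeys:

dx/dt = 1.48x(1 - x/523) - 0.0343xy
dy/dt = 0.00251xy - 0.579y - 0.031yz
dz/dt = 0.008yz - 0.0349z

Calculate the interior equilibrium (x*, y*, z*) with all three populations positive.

From dz/dt = 0: 0.008y* = 0.0349, so y* = 4.36.
From dx/dt = 0: 1.48(1 - x*/523) = 0.0343·4.36, giving x* = 523·(1 - 0.101) = 470.
From dy/dt = 0: 0.00251·470 - 0.579 = 0.031z*, so z* = 0.601/0.031 = 19.4.

x* ≈ 470, y* ≈ 4.36, z* ≈ 19.4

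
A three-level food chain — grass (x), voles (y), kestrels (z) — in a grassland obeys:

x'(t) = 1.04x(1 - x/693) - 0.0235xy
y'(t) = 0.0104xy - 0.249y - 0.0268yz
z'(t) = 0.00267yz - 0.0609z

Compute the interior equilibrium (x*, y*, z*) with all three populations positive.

x* ≈ 336, y* ≈ 22.8, z* ≈ 121

From dz/dt = 0: 0.00267y* = 0.0609, so y* = 22.8.
From dx/dt = 0: 1.04(1 - x*/693) = 0.0235·22.8, giving x* = 693·(1 - 0.515) = 336.
From dy/dt = 0: 0.0104·336 - 0.249 = 0.0268z*, so z* = 3.24/0.0268 = 121.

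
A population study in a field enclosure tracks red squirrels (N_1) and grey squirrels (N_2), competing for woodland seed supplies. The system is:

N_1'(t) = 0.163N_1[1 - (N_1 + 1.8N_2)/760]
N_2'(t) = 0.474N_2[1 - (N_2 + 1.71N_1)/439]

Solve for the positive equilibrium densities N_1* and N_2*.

Setting both brackets to zero gives the nullclines N_1 + 1.8N_2 = 760 and 1.71N_1 + N_2 = 439.
Substituting N_2 = 439 - 1.71N_1 into the first: N_1(1 - 1.8·1.71) = 760 - 1.8·439.
So N_1* = -30.2/-2.08 = 14.5, and then N_2* = 439 - 1.71·14.5 = 414.

N_1* ≈ 14.5, N_2* ≈ 414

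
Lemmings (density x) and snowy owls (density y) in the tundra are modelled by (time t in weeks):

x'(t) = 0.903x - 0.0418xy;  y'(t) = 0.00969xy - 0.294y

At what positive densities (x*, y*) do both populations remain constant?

x* ≈ 30.3, y* ≈ 21.6

Set dy/dt = 0 with y > 0: 0.00969x - 0.294 = 0, so x* = 0.294/0.00969 = 30.3.
Set dx/dt = 0 with x > 0: 0.903 - 0.0418y = 0, so y* = 0.903/0.0418 = 21.6.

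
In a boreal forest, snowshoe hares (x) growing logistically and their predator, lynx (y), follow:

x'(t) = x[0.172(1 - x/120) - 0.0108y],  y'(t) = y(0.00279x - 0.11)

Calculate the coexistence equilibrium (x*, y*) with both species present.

From dy/dt = 0 with y > 0: 0.00279x* = 0.11, so x* = 39.4.
Substitute into dx/dt = 0: 0.172(1 - 39.4/120) = 0.0108y*.
The bracket is 0.671, giving y* = 0.115/0.0108 = 10.7.

x* ≈ 39.4, y* ≈ 10.7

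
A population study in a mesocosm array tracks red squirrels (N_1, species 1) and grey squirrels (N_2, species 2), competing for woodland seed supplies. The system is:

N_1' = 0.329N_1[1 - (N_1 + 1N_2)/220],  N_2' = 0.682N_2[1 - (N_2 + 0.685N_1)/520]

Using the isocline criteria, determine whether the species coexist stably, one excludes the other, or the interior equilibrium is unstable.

Compare the nullcline intercepts: K1/α12 = 220/1 = 220 < K2 = 520; K2/α21 = 520/0.685 = 759 > K1 = 220.
Since the inequalities point opposite ways, species 2 can invade but species 1 cannot.

species 2 excludes species 1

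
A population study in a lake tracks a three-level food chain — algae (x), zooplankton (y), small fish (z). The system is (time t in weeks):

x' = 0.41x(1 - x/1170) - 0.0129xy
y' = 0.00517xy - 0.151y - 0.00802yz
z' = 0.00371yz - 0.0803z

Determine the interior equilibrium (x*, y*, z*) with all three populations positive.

From dz/dt = 0: 0.00371y* = 0.0803, so y* = 21.6.
From dx/dt = 0: 0.41(1 - x*/1170) = 0.0129·21.6, giving x* = 1170·(1 - 0.681) = 373.
From dy/dt = 0: 0.00517·373 - 0.151 = 0.00802z*, so z* = 1.78/0.00802 = 222.

x* ≈ 373, y* ≈ 21.6, z* ≈ 222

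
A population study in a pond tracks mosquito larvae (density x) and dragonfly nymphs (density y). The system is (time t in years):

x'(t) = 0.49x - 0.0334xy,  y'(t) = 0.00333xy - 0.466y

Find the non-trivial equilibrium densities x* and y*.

Set dy/dt = 0 with y > 0: 0.00333x - 0.466 = 0, so x* = 0.466/0.00333 = 140.
Set dx/dt = 0 with x > 0: 0.49 - 0.0334y = 0, so y* = 0.49/0.0334 = 14.7.

x* ≈ 140, y* ≈ 14.7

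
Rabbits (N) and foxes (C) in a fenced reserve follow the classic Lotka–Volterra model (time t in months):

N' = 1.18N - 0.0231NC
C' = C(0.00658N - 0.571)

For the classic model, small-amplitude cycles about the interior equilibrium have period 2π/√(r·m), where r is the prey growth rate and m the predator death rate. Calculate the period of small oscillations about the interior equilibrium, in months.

Here r = 1.18 and m = 0.571, so r·m = 0.674.
ω = √0.674 = 0.821 per month, hence T = 2π/ω ≈ 7.65 months.

T ≈ 7.65 months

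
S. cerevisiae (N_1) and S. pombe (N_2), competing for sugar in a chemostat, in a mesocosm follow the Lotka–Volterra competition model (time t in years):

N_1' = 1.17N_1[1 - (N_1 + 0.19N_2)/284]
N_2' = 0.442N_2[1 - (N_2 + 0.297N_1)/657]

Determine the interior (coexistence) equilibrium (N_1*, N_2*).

Setting both brackets to zero gives the nullclines N_1 + 0.19N_2 = 284 and 0.297N_1 + N_2 = 657.
Substituting N_2 = 657 - 0.297N_1 into the first: N_1(1 - 0.19·0.297) = 284 - 0.19·657.
So N_1* = 159/0.944 = 169, and then N_2* = 657 - 0.297·169 = 607.

N_1* ≈ 169, N_2* ≈ 607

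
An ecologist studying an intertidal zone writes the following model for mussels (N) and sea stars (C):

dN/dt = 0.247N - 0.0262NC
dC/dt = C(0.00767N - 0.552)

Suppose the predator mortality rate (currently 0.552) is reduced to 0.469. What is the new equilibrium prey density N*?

At the interior fixed point, setting dC/dt = 0 with C > 0 fixes N* = (predator death rate)/(NC coefficient) — independent of the other coefficients.
With the change, N* = 0.469/0.00767 = 61.1; it falls from 72.

N* ≈ 61.1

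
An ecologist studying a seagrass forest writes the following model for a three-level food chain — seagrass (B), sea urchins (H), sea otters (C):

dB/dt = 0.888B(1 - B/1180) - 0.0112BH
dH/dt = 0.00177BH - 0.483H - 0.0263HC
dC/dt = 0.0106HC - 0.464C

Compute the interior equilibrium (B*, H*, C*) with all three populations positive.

B* ≈ 529, H* ≈ 43.8, C* ≈ 17.2

From dC/dt = 0: 0.0106H* = 0.464, so H* = 43.8.
From dB/dt = 0: 0.888(1 - B*/1180) = 0.0112·43.8, giving B* = 1180·(1 - 0.552) = 529.
From dH/dt = 0: 0.00177·529 - 0.483 = 0.0263C*, so C* = 0.452/0.0263 = 17.2.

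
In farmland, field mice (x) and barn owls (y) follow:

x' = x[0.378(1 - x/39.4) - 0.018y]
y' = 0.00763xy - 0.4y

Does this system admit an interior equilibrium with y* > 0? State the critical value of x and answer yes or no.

The predator equation gives dy/dt > 0 only when x > 0.4/0.00763 = 52.4.
Without the predator, x → K = 39.4. Since 39.4 < 52.4, the predator cannot invade.

Threshold x = 52.4; K < 52.4, so no, the predator goes extinct.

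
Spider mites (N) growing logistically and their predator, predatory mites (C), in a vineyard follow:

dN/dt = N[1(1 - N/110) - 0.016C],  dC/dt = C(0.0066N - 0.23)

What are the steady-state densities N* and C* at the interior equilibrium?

From dC/dt = 0 with C > 0: 0.0066N* = 0.23, so N* = 34.8.
Substitute into dN/dt = 0: 1(1 - 34.8/110) = 0.016C*.
The bracket is 0.683, giving C* = 0.683/0.016 = 42.7.

N* ≈ 34.8, C* ≈ 42.7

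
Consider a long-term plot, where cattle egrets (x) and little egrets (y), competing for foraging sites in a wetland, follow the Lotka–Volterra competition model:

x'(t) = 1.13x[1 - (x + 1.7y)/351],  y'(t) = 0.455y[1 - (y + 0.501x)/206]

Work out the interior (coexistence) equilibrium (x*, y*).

Setting both brackets to zero gives the nullclines x + 1.7y = 351 and 0.501x + y = 206.
Substituting y = 206 - 0.501x into the first: x(1 - 1.7·0.501) = 351 - 1.7·206.
So x* = 0.8/0.148 = 5.39, and then y* = 206 - 0.501·5.39 = 203.

x* ≈ 5.39, y* ≈ 203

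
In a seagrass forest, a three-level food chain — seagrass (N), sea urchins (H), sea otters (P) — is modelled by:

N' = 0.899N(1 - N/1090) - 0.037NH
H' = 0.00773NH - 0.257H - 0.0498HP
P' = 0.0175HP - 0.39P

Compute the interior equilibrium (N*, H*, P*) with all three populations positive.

From dP/dt = 0: 0.0175H* = 0.39, so H* = 22.3.
From dN/dt = 0: 0.899(1 - N*/1090) = 0.037·22.3, giving N* = 1090·(1 - 0.917) = 90.2.
From dH/dt = 0: 0.00773·90.2 - 0.257 = 0.0498P*, so P* = 0.441/0.0498 = 8.85.

N* ≈ 90.2, H* ≈ 22.3, P* ≈ 8.85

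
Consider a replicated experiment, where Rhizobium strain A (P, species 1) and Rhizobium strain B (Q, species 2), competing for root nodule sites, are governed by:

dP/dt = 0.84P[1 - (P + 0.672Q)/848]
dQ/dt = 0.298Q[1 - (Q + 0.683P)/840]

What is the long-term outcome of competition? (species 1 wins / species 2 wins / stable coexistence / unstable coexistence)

stable coexistence

Compare the nullcline intercepts: K1/α12 = 848/0.672 = 1260 > K2 = 840; K2/α21 = 840/0.683 = 1230 > K1 = 848.
Since both inequalities hold, each species can invade when rare, so the interior equilibrium is stable.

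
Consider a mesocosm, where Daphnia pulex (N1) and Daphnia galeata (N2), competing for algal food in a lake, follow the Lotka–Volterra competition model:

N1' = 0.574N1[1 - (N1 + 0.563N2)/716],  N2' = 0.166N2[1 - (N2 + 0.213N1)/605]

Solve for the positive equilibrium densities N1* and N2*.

N1* ≈ 427, N2* ≈ 514

Setting both brackets to zero gives the nullclines N1 + 0.563N2 = 716 and 0.213N1 + N2 = 605.
Substituting N2 = 605 - 0.213N1 into the first: N1(1 - 0.563·0.213) = 716 - 0.563·605.
So N1* = 375/0.88 = 427, and then N2* = 605 - 0.213·427 = 514.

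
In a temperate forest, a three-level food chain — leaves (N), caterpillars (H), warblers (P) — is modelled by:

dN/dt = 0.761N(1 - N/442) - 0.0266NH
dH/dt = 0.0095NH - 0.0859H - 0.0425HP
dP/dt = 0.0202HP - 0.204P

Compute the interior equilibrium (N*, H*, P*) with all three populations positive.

N* ≈ 286, H* ≈ 10.1, P* ≈ 61.9

From dP/dt = 0: 0.0202H* = 0.204, so H* = 10.1.
From dN/dt = 0: 0.761(1 - N*/442) = 0.0266·10.1, giving N* = 442·(1 - 0.353) = 286.
From dH/dt = 0: 0.0095·286 - 0.0859 = 0.0425P*, so P* = 2.63/0.0425 = 61.9.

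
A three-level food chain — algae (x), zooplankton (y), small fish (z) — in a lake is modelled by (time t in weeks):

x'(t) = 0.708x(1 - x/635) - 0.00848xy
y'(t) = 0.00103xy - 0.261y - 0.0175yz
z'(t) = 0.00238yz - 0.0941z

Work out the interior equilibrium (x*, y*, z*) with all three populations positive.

From dz/dt = 0: 0.00238y* = 0.0941, so y* = 39.5.
From dx/dt = 0: 0.708(1 - x*/635) = 0.00848·39.5, giving x* = 635·(1 - 0.474) = 334.
From dy/dt = 0: 0.00103·334 - 0.261 = 0.0175z*, so z* = 0.0833/0.0175 = 4.76.

x* ≈ 334, y* ≈ 39.5, z* ≈ 4.76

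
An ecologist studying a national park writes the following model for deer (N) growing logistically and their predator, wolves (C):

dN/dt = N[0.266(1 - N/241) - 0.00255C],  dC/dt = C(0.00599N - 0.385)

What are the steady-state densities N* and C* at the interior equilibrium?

N* ≈ 64.3, C* ≈ 76.5

From dC/dt = 0 with C > 0: 0.00599N* = 0.385, so N* = 64.3.
Substitute into dN/dt = 0: 0.266(1 - 64.3/241) = 0.00255C*.
The bracket is 0.733, giving C* = 0.195/0.00255 = 76.5.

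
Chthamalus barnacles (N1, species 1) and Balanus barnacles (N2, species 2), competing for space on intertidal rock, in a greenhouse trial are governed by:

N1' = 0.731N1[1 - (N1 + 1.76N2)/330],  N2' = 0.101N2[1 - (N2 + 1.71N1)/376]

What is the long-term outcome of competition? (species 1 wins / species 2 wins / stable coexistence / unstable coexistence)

Compare the nullcline intercepts: K1/α12 = 330/1.76 = 188 < K2 = 376; K2/α21 = 376/1.71 = 220 < K1 = 330.
Since both are reversed, neither can invade when rare; the interior point is a saddle.

unstable coexistence (outcome depends on initial conditions)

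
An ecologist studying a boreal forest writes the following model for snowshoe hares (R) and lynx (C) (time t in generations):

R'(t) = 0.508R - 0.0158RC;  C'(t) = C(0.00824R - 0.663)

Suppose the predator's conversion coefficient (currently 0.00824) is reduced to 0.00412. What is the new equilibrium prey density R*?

R* ≈ 161

At the interior fixed point, setting dC/dt = 0 with C > 0 fixes R* = (predator death rate)/(RC coefficient) — independent of the other coefficients.
With the change, R* = 0.663/0.00412 = 161; it rises from 80.5.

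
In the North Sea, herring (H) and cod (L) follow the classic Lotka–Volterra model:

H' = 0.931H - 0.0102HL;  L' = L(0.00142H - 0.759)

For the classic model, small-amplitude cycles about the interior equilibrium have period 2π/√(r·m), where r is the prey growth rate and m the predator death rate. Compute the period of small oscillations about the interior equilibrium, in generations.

Here r = 0.931 and m = 0.759, so r·m = 0.707.
ω = √0.707 = 0.841 per generation, hence T = 2π/ω ≈ 7.47 generations.

T ≈ 7.47 generations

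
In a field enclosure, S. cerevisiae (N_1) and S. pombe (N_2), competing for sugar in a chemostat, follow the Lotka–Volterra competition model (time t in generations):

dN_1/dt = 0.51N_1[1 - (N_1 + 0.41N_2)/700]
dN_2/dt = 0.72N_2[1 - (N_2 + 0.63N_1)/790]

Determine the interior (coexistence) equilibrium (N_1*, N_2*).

Setting both brackets to zero gives the nullclines N_1 + 0.41N_2 = 700 and 0.63N_1 + N_2 = 790.
Substituting N_2 = 790 - 0.63N_1 into the first: N_1(1 - 0.41·0.63) = 700 - 0.41·790.
So N_1* = 376/0.742 = 507, and then N_2* = 790 - 0.63·507 = 471.

N_1* ≈ 507, N_2* ≈ 471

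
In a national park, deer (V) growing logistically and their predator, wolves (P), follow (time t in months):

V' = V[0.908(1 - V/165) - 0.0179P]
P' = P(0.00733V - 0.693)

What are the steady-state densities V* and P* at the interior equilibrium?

From dP/dt = 0 with P > 0: 0.00733V* = 0.693, so V* = 94.5.
Substitute into dV/dt = 0: 0.908(1 - 94.5/165) = 0.0179P*.
The bracket is 0.427, giving P* = 0.388/0.0179 = 21.7.

V* ≈ 94.5, P* ≈ 21.7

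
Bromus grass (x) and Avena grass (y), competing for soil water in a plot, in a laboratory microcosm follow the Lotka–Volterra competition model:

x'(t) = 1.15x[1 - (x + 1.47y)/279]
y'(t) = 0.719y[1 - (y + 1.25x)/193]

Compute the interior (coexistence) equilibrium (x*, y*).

x* ≈ 5.62, y* ≈ 186

Setting both brackets to zero gives the nullclines x + 1.47y = 279 and 1.25x + y = 193.
Substituting y = 193 - 1.25x into the first: x(1 - 1.47·1.25) = 279 - 1.47·193.
So x* = -4.71/-0.837 = 5.62, and then y* = 193 - 1.25·5.62 = 186.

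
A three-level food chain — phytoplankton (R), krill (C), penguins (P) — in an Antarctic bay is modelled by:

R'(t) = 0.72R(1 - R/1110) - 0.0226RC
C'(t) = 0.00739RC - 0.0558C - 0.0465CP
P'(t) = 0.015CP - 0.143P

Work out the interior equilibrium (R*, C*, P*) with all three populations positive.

From dP/dt = 0: 0.015C* = 0.143, so C* = 9.53.
From dR/dt = 0: 0.72(1 - R*/1110) = 0.0226·9.53, giving R* = 1110·(1 - 0.299) = 778.
From dC/dt = 0: 0.00739·778 - 0.0558 = 0.0465P*, so P* = 5.69/0.0465 = 122.

R* ≈ 778, C* ≈ 9.53, P* ≈ 122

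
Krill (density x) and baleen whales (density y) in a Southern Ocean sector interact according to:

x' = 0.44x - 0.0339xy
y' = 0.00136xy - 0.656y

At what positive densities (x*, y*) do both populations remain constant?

x* ≈ 482, y* ≈ 13

Set dy/dt = 0 with y > 0: 0.00136x - 0.656 = 0, so x* = 0.656/0.00136 = 482.
Set dx/dt = 0 with x > 0: 0.44 - 0.0339y = 0, so y* = 0.44/0.0339 = 13.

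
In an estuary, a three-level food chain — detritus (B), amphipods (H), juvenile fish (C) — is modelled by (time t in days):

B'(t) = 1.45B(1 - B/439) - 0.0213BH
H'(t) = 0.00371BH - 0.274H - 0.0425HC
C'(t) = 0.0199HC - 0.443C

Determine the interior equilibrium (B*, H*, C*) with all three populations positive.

From dC/dt = 0: 0.0199H* = 0.443, so H* = 22.3.
From dB/dt = 0: 1.45(1 - B*/439) = 0.0213·22.3, giving B* = 439·(1 - 0.327) = 295.
From dH/dt = 0: 0.00371·295 - 0.274 = 0.0425C*, so C* = 0.822/0.0425 = 19.3.

B* ≈ 295, H* ≈ 22.3, C* ≈ 19.3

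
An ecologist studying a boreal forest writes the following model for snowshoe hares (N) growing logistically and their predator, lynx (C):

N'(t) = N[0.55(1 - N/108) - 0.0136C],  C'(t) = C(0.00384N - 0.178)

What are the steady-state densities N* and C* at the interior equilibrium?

From dC/dt = 0 with C > 0: 0.00384N* = 0.178, so N* = 46.4.
Substitute into dN/dt = 0: 0.55(1 - 46.4/108) = 0.0136C*.
The bracket is 0.571, giving C* = 0.314/0.0136 = 23.1.

N* ≈ 46.4, C* ≈ 23.1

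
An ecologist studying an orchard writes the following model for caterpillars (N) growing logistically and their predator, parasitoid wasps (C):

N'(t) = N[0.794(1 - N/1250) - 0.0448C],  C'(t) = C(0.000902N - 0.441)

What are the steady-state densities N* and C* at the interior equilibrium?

From dC/dt = 0 with C > 0: 0.000902N* = 0.441, so N* = 489.
Substitute into dN/dt = 0: 0.794(1 - 489/1250) = 0.0448C*.
The bracket is 0.609, giving C* = 0.483/0.0448 = 10.8.

N* ≈ 489, C* ≈ 10.8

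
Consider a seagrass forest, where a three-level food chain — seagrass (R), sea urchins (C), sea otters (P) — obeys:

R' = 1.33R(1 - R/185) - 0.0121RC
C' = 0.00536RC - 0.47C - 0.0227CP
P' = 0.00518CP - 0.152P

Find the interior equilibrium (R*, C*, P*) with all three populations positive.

R* ≈ 136, C* ≈ 29.3, P* ≈ 11.3

From dP/dt = 0: 0.00518C* = 0.152, so C* = 29.3.
From dR/dt = 0: 1.33(1 - R*/185) = 0.0121·29.3, giving R* = 185·(1 - 0.267) = 136.
From dC/dt = 0: 0.00536·136 - 0.47 = 0.0227P*, so P* = 0.257/0.0227 = 11.3.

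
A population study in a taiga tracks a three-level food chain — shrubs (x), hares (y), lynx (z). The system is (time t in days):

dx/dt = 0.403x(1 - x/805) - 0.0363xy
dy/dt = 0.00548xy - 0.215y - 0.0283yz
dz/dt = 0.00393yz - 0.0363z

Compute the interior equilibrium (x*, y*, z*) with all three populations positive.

From dz/dt = 0: 0.00393y* = 0.0363, so y* = 9.24.
From dx/dt = 0: 0.403(1 - x*/805) = 0.0363·9.24, giving x* = 805·(1 - 0.832) = 135.
From dy/dt = 0: 0.00548·135 - 0.215 = 0.0283z*, so z* = 0.526/0.0283 = 18.6.

x* ≈ 135, y* ≈ 9.24, z* ≈ 18.6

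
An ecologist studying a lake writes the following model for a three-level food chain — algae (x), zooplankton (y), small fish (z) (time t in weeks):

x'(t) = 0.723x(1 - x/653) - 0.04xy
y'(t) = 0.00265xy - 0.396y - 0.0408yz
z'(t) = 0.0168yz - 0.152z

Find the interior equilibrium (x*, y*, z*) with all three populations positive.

x* ≈ 326, y* ≈ 9.05, z* ≈ 11.5

From dz/dt = 0: 0.0168y* = 0.152, so y* = 9.05.
From dx/dt = 0: 0.723(1 - x*/653) = 0.04·9.05, giving x* = 653·(1 - 0.501) = 326.
From dy/dt = 0: 0.00265·326 - 0.396 = 0.0408z*, so z* = 0.468/0.0408 = 11.5.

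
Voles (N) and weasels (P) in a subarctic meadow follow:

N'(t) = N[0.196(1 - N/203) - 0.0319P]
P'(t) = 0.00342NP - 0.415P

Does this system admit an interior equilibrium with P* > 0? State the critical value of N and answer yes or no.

Threshold N = 121; K > 121, so yes, the predator persists.

The predator equation gives dP/dt > 0 only when N > 0.415/0.00342 = 121.
Without the predator, N → K = 203. Since 203 > 121, the predator can invade and persist.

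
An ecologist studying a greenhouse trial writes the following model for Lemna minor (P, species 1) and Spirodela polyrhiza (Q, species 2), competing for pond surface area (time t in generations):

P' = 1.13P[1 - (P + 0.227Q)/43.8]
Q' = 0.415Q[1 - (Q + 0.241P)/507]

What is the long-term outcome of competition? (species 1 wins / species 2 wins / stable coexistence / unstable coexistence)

species 2 excludes species 1

Compare the nullcline intercepts: K1/α12 = 43.8/0.227 = 193 < K2 = 507; K2/α21 = 507/0.241 = 2100 > K1 = 43.8.
Since the inequalities point opposite ways, species 2 can invade but species 1 cannot.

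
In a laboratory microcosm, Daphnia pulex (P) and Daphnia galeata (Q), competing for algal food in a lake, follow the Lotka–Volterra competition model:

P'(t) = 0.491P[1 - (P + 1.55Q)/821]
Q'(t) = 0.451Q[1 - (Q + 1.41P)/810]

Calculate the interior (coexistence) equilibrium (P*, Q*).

Setting both brackets to zero gives the nullclines P + 1.55Q = 821 and 1.41P + Q = 810.
Substituting Q = 810 - 1.41P into the first: P(1 - 1.55·1.41) = 821 - 1.55·810.
So P* = -434/-1.19 = 367, and then Q* = 810 - 1.41·367 = 293.

P* ≈ 367, Q* ≈ 293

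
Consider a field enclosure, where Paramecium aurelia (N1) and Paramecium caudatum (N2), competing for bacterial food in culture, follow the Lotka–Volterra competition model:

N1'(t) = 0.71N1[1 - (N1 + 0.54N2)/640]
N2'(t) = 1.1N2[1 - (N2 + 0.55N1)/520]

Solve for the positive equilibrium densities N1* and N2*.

Setting both brackets to zero gives the nullclines N1 + 0.54N2 = 640 and 0.55N1 + N2 = 520.
Substituting N2 = 520 - 0.55N1 into the first: N1(1 - 0.54·0.55) = 640 - 0.54·520.
So N1* = 359/0.703 = 511, and then N2* = 520 - 0.55·511 = 239.

N1* ≈ 511, N2* ≈ 239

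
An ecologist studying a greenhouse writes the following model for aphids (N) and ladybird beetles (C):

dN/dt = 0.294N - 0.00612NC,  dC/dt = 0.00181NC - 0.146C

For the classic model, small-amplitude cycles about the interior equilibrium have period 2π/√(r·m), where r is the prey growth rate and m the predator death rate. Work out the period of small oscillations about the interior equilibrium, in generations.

T ≈ 30.3 generations

Here r = 0.294 and m = 0.146, so r·m = 0.0429.
ω = √0.0429 = 0.207 per generation, hence T = 2π/ω ≈ 30.3 generations.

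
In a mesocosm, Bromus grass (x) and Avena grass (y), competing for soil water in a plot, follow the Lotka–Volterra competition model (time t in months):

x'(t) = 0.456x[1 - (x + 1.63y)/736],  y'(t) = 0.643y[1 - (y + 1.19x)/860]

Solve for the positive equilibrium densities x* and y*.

Setting both brackets to zero gives the nullclines x + 1.63y = 736 and 1.19x + y = 860.
Substituting y = 860 - 1.19x into the first: x(1 - 1.63·1.19) = 736 - 1.63·860.
So x* = -666/-0.94 = 709, and then y* = 860 - 1.19·709 = 16.9.

x* ≈ 709, y* ≈ 16.9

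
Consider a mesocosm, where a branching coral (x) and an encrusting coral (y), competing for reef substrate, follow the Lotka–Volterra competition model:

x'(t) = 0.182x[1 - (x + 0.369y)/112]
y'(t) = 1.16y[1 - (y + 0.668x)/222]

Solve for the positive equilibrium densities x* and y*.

Setting both brackets to zero gives the nullclines x + 0.369y = 112 and 0.668x + y = 222.
Substituting y = 222 - 0.668x into the first: x(1 - 0.369·0.668) = 112 - 0.369·222.
So x* = 30.1/0.754 = 39.9, and then y* = 222 - 0.668·39.9 = 195.

x* ≈ 39.9, y* ≈ 195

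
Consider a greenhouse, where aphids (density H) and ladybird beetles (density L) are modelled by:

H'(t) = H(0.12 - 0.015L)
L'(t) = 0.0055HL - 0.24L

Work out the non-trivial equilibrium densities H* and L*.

Set dL/dt = 0 with L > 0: 0.0055H - 0.24 = 0, so H* = 0.24/0.0055 = 43.6.
Set dH/dt = 0 with H > 0: 0.12 - 0.015L = 0, so L* = 0.12/0.015 = 8.

H* ≈ 43.6, L* ≈ 8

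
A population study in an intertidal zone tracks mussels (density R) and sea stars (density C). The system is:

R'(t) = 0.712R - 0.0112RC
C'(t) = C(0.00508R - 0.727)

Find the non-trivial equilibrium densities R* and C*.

R* ≈ 143, C* ≈ 63.6

Set dC/dt = 0 with C > 0: 0.00508R - 0.727 = 0, so R* = 0.727/0.00508 = 143.
Set dR/dt = 0 with R > 0: 0.712 - 0.0112C = 0, so C* = 0.712/0.0112 = 63.6.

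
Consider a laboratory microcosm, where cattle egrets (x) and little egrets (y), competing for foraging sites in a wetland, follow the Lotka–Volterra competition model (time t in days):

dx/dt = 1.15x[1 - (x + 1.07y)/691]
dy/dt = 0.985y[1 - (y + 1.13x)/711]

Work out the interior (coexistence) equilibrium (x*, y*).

Setting both brackets to zero gives the nullclines x + 1.07y = 691 and 1.13x + y = 711.
Substituting y = 711 - 1.13x into the first: x(1 - 1.07·1.13) = 691 - 1.07·711.
So x* = -69.8/-0.209 = 334, and then y* = 711 - 1.13·334 = 334.

x* ≈ 334, y* ≈ 334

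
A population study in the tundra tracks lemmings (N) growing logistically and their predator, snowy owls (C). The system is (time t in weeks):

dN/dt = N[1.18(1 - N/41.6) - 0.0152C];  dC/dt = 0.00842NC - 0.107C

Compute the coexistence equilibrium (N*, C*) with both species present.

N* ≈ 12.7, C* ≈ 53.9

From dC/dt = 0 with C > 0: 0.00842N* = 0.107, so N* = 12.7.
Substitute into dN/dt = 0: 1.18(1 - 12.7/41.6) = 0.0152C*.
The bracket is 0.695, giving C* = 0.82/0.0152 = 53.9.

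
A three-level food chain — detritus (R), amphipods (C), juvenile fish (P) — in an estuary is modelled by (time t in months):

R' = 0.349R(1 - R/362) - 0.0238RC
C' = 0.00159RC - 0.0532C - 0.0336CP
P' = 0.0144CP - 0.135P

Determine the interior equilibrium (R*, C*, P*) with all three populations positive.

From dP/dt = 0: 0.0144C* = 0.135, so C* = 9.38.
From dR/dt = 0: 0.349(1 - R*/362) = 0.0238·9.38, giving R* = 362·(1 - 0.639) = 131.
From dC/dt = 0: 0.00159·131 - 0.0532 = 0.0336P*, so P* = 0.154/0.0336 = 4.6.

R* ≈ 131, C* ≈ 9.38, P* ≈ 4.6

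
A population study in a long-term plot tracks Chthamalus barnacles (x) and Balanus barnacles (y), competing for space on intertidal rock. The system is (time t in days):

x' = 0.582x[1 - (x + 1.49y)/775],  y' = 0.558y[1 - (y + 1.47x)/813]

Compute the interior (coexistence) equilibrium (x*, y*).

x* ≈ 367, y* ≈ 274

Setting both brackets to zero gives the nullclines x + 1.49y = 775 and 1.47x + y = 813.
Substituting y = 813 - 1.47x into the first: x(1 - 1.49·1.47) = 775 - 1.49·813.
So x* = -436/-1.19 = 367, and then y* = 813 - 1.47·367 = 274.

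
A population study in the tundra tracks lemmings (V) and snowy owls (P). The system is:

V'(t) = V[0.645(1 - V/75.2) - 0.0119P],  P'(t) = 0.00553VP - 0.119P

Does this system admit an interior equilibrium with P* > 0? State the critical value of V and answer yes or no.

The predator equation gives dP/dt > 0 only when V > 0.119/0.00553 = 21.5.
Without the predator, V → K = 75.2. Since 75.2 > 21.5, the predator can invade and persist.

Threshold V = 21.5; K > 21.5, so yes, the predator persists.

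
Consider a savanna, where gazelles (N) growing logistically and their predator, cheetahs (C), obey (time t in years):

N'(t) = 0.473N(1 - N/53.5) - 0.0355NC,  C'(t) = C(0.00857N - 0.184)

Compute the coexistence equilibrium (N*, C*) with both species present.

From dC/dt = 0 with C > 0: 0.00857N* = 0.184, so N* = 21.5.
Substitute into dN/dt = 0: 0.473(1 - 21.5/53.5) = 0.0355C*.
The bracket is 0.599, giving C* = 0.283/0.0355 = 7.98.

N* ≈ 21.5, C* ≈ 7.98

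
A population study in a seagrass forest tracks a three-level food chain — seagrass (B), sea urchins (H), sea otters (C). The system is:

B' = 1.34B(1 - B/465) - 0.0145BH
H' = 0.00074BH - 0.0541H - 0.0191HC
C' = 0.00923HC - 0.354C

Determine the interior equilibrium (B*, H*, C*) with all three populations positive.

B* ≈ 272, H* ≈ 38.4, C* ≈ 7.71

From dC/dt = 0: 0.00923H* = 0.354, so H* = 38.4.
From dB/dt = 0: 1.34(1 - B*/465) = 0.0145·38.4, giving B* = 465·(1 - 0.415) = 272.
From dH/dt = 0: 0.00074·272 - 0.0541 = 0.0191C*, so C* = 0.147/0.0191 = 7.71.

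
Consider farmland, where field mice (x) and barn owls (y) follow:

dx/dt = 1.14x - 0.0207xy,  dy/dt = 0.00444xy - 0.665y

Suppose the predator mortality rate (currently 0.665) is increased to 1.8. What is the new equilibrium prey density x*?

At the interior fixed point, setting dy/dt = 0 with y > 0 fixes x* = (predator death rate)/(xy coefficient) — independent of the other coefficients.
With the change, x* = 1.8/0.00444 = 405; it rises from 150.

x* ≈ 405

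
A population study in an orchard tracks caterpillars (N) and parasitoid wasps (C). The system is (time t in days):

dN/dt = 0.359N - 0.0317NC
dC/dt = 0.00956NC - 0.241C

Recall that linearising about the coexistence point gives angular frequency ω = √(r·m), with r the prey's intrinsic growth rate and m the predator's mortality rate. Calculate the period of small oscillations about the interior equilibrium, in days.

Here r = 0.359 and m = 0.241, so r·m = 0.0865.
ω = √0.0865 = 0.294 per day, hence T = 2π/ω ≈ 21.4 days.

T ≈ 21.4 days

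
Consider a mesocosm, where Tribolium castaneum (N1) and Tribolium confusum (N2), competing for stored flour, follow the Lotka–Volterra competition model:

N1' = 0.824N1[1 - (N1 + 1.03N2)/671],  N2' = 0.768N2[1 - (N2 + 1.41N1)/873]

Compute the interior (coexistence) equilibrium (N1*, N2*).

Setting both brackets to zero gives the nullclines N1 + 1.03N2 = 671 and 1.41N1 + N2 = 873.
Substituting N2 = 873 - 1.41N1 into the first: N1(1 - 1.03·1.41) = 671 - 1.03·873.
So N1* = -228/-0.452 = 505, and then N2* = 873 - 1.41·505 = 162.

N1* ≈ 505, N2* ≈ 162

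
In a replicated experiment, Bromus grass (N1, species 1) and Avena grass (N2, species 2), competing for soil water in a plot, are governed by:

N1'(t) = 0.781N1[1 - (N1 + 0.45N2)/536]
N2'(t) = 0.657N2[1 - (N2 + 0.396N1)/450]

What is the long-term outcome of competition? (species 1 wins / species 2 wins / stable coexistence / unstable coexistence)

stable coexistence

Compare the nullcline intercepts: K1/α12 = 536/0.45 = 1190 > K2 = 450; K2/α21 = 450/0.396 = 1140 > K1 = 536.
Since both inequalities hold, each species can invade when rare, so the interior equilibrium is stable.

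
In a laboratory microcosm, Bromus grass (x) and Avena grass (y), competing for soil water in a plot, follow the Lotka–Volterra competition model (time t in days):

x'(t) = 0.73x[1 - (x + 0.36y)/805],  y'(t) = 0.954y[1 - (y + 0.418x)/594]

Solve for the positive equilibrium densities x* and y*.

x* ≈ 696, y* ≈ 303

Setting both brackets to zero gives the nullclines x + 0.36y = 805 and 0.418x + y = 594.
Substituting y = 594 - 0.418x into the first: x(1 - 0.36·0.418) = 805 - 0.36·594.
So x* = 591/0.85 = 696, and then y* = 594 - 0.418·696 = 303.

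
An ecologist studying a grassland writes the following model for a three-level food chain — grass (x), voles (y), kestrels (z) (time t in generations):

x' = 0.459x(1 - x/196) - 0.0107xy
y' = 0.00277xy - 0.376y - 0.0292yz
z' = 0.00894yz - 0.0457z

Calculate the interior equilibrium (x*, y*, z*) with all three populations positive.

From dz/dt = 0: 0.00894y* = 0.0457, so y* = 5.11.
From dx/dt = 0: 0.459(1 - x*/196) = 0.0107·5.11, giving x* = 196·(1 - 0.119) = 173.
From dy/dt = 0: 0.00277·173 - 0.376 = 0.0292z*, so z* = 0.102/0.0292 = 3.5.

x* ≈ 173, y* ≈ 5.11, z* ≈ 3.5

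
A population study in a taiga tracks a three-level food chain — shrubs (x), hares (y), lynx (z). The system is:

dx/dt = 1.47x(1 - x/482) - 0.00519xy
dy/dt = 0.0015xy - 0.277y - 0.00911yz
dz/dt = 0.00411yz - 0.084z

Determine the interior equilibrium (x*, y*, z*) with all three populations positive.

x* ≈ 447, y* ≈ 20.4, z* ≈ 43.2

From dz/dt = 0: 0.00411y* = 0.084, so y* = 20.4.
From dx/dt = 0: 1.47(1 - x*/482) = 0.00519·20.4, giving x* = 482·(1 - 0.0722) = 447.
From dy/dt = 0: 0.0015·447 - 0.277 = 0.00911z*, so z* = 0.394/0.00911 = 43.2.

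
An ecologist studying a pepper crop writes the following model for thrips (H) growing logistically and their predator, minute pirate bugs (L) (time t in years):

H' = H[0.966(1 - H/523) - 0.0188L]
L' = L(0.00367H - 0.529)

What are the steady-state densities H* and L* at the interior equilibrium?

H* ≈ 144, L* ≈ 37.2

From dL/dt = 0 with L > 0: 0.00367H* = 0.529, so H* = 144.
Substitute into dH/dt = 0: 0.966(1 - 144/523) = 0.0188L*.
The bracket is 0.724, giving L* = 0.7/0.0188 = 37.2.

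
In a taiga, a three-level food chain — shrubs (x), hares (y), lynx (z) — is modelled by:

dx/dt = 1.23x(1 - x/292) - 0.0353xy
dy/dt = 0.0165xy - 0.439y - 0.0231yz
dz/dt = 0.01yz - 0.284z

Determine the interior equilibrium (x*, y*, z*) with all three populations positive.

x* ≈ 54, y* ≈ 28.4, z* ≈ 19.6

From dz/dt = 0: 0.01y* = 0.284, so y* = 28.4.
From dx/dt = 0: 1.23(1 - x*/292) = 0.0353·28.4, giving x* = 292·(1 - 0.815) = 54.
From dy/dt = 0: 0.0165·54 - 0.439 = 0.0231z*, so z* = 0.452/0.0231 = 19.6.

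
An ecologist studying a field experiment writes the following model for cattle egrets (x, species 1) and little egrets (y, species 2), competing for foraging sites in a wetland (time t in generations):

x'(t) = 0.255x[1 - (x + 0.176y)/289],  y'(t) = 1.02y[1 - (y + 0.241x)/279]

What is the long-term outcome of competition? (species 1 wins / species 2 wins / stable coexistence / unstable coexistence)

Compare the nullcline intercepts: K1/α12 = 289/0.176 = 1640 > K2 = 279; K2/α21 = 279/0.241 = 1160 > K1 = 289.
Since both inequalities hold, each species can invade when rare, so the interior equilibrium is stable.

stable coexistence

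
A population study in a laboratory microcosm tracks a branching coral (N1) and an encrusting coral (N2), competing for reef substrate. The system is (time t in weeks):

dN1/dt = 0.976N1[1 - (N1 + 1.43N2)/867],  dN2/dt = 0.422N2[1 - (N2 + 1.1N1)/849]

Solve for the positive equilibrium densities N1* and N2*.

Setting both brackets to zero gives the nullclines N1 + 1.43N2 = 867 and 1.1N1 + N2 = 849.
Substituting N2 = 849 - 1.1N1 into the first: N1(1 - 1.43·1.1) = 867 - 1.43·849.
So N1* = -347/-0.573 = 606, and then N2* = 849 - 1.1·606 = 183.

N1* ≈ 606, N2* ≈ 183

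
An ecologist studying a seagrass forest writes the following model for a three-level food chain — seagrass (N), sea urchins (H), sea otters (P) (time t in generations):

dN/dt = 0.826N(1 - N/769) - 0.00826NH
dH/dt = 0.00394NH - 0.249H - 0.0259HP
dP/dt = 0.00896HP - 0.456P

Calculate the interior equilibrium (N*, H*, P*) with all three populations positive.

From dP/dt = 0: 0.00896H* = 0.456, so H* = 50.9.
From dN/dt = 0: 0.826(1 - N*/769) = 0.00826·50.9, giving N* = 769·(1 - 0.509) = 378.
From dH/dt = 0: 0.00394·378 - 0.249 = 0.0259P*, so P* = 1.24/0.0259 = 47.8.

N* ≈ 378, H* ≈ 50.9, P* ≈ 47.8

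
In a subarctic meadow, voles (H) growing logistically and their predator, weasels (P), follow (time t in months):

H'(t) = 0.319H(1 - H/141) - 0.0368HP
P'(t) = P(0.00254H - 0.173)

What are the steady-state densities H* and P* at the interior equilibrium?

H* ≈ 68.1, P* ≈ 4.48

From dP/dt = 0 with P > 0: 0.00254H* = 0.173, so H* = 68.1.
Substitute into dH/dt = 0: 0.319(1 - 68.1/141) = 0.0368P*.
The bracket is 0.517, giving P* = 0.165/0.0368 = 4.48.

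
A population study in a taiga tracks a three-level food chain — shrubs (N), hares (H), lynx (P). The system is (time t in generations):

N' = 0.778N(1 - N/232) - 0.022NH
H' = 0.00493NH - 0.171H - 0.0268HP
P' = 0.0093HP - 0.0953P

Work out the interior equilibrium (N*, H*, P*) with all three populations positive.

From dP/dt = 0: 0.0093H* = 0.0953, so H* = 10.2.
From dN/dt = 0: 0.778(1 - N*/232) = 0.022·10.2, giving N* = 232·(1 - 0.29) = 165.
From dH/dt = 0: 0.00493·165 - 0.171 = 0.0268P*, so P* = 0.641/0.0268 = 23.9.

N* ≈ 165, H* ≈ 10.2, P* ≈ 23.9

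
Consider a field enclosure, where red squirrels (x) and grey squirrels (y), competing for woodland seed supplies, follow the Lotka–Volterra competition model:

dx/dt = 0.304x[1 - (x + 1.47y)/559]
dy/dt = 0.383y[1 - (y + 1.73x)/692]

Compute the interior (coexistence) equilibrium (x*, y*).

Setting both brackets to zero gives the nullclines x + 1.47y = 559 and 1.73x + y = 692.
Substituting y = 692 - 1.73x into the first: x(1 - 1.47·1.73) = 559 - 1.47·692.
So x* = -458/-1.54 = 297, and then y* = 692 - 1.73·297 = 178.

x* ≈ 297, y* ≈ 178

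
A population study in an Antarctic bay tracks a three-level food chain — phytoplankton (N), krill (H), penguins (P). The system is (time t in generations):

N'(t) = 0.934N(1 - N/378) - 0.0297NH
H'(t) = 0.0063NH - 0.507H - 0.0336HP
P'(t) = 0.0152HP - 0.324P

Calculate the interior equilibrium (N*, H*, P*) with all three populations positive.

N* ≈ 122, H* ≈ 21.3, P* ≈ 7.75

From dP/dt = 0: 0.0152H* = 0.324, so H* = 21.3.
From dN/dt = 0: 0.934(1 - N*/378) = 0.0297·21.3, giving N* = 378·(1 - 0.678) = 122.
From dH/dt = 0: 0.0063·122 - 0.507 = 0.0336P*, so P* = 0.26/0.0336 = 7.75.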